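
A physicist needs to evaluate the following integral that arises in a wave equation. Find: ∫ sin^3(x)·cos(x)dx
Let u=sin(x), du=cos(x) dx
∫ u^3 du=u^4/4+C

Answer: sin^4(x)/4+C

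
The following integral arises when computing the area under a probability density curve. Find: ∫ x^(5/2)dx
Power rule: ∫ x^(5/2) dx = x^(7/2)/(7/2)+C

Answer: (2/7)·x^(7/2)+C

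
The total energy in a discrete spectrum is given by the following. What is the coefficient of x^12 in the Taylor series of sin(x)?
sin(x) has only odd powers. Coefficient of x^12 = 0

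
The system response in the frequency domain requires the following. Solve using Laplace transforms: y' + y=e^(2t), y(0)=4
Take L: sY - 4+Y=1/(s-2)
Y(s+1)=1/(s-2)+4
Y=1/((s-2)(s+1))+4/(s+1)
Partial fractions: 1/((s-2)(s+1))=(1/3)/(s-2) - (1/3)/(s+1)
So Y=(1/3)/(s-2)+(11/3)/(s+1)
Inverse Laplace transform (L^(-1){1/(s-2)}=e^(2t), L^(-1){1/(s+1)}=e^(-t)):

Answer: y(t)=(1/3)·e^(2t)+(11/3)·e^(-t)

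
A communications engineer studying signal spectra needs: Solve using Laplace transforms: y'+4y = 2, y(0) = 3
Take L of both sides: sY(s) - 3 + 4Y(s) = 2/s
Y(s)(s + 4) = 2/s + 3
Y(s) = 2/(s(s + 4)) + 3/(s + 4)
Partial fractions: 2/(s(s + 4)) = (1/2)/s - (1/2)/(s + 4)
So Y(s) = (1/2)/s + (5/2)/(s + 4)
Inverse transform (L^(-1){1/s} = 1, L^(-1){1/(s + 4)} = e^(-4t)):

Answer: y(t) = 1/2 + (5/2)·e^(-4t)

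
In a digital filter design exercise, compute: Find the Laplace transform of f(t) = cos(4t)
L{cos(wt)} = s/(s²+w²)
L{cos(4t)} = s/(s²+16)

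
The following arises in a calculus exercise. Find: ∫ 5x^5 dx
Using power rule: ∫ 5x^5 dx=5/6 x^6+C=(5/6)x^6+C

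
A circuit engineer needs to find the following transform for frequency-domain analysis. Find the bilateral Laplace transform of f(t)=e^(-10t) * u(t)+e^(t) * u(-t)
For e^(-10t) * u(t): L = 1/(s+10), Re(s) > -10
For e^(t) * u(-t): L = -1/(s-1), Re(s) < 1
Combined: F(s) = 1/(s+10)-1/(s-1), -10 < Re(s) < 1

Answer: 1/(s+10)-1/(s-1), ROC: -10 < Re(s) < 1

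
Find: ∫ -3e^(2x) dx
Since d/dx[e^(2x)]=2e^(2x), we get -3/2 e^(2x) + C

Answer: (-3/2)e^(2x) + C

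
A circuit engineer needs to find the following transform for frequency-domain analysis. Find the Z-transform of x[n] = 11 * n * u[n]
Z{n * u[n]} = z/(z-1)^2
By linearity: Z{11 * n * u[n]} = 11z/(z-1)^2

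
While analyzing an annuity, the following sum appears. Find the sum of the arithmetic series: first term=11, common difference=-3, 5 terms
Last term: a_n = 11 + (5 - 1)·-3 = -1
Sum = n(a_1 + a_n)/2 = 5(11 + (-1))/2 = 25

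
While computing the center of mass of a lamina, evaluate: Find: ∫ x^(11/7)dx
Power rule: ∫ x^(11/7) dx = x^(18/7)/(18/7)+C

Answer: (7/18)·x^(18/7)+C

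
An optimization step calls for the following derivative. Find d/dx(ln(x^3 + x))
Chain rule: d/dx[ln(u)]=u'/u where u=x^3+x
u'=3x^2+1

Answer: (3x^2+1)/(x^3+x)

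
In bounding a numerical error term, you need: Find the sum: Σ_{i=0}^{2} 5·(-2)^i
Geometric series: S = a(1 - r^n)/(1 - r)
a = 5, r = -2, n = 3
S = 5(1+8)/3 = 15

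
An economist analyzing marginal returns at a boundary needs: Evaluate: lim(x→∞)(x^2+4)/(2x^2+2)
Divide numerator and denominator by x^2:
lim (1+4/x^2)/(2+2/x^2)=1/2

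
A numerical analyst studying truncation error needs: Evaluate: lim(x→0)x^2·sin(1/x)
Squeeze theorem: -|x^2| ≤ x^2·sin(1/x) ≤ |x^2|
Since x^2 → 0 as x → 0, by squeeze theorem the limit is 0

Answer: 0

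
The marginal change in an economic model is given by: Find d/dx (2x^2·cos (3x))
Product rule: (fg)'=f'g+fg'
f=2x^2, f'=4x
g=cos(3x), g'=-3·sin(3x)

Answer: 4x·cos(3x)-6x^2·sin(3x)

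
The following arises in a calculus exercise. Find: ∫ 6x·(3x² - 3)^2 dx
Let u = 3x² - 3, du = 6x dx
∫ u^2 du = u^3/3 + C

Answer: (3x² - 3)^3/3 + C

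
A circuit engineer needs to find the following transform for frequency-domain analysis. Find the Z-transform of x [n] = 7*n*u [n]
Z{n*u[n]}=z/(z-1)^2
By linearity: Z{7*n*u[n]}=7z/(z-1)^2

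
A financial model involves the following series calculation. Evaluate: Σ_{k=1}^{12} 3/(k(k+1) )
Partial fractions: 3/(k(k+1))=3/k - 3/(k+1)
Telescoping sum: 3(1-1/13)=3·12/13

Answer: 36/13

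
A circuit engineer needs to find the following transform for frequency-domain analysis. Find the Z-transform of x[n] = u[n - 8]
Using the time-shift property: Z{u[n-8]}=z^(-8) * z/(z-1)
=z^(-7)/(z-1)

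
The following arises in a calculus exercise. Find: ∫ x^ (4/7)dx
Power rule: ∫ x^(4/7) dx = x^(11/7)/(11/7)+C

Answer: (7/11)·x^(11/7)+C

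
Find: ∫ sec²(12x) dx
Since d/dx[tan(12x)]=12sec²(12x), integral=tan(12x)/12+C

Answer: (1/12)tan(12x)+C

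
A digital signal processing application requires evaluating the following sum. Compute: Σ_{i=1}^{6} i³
Using formula: Σ i^3=[n(n+1)/2]²=[6·7/2]²=441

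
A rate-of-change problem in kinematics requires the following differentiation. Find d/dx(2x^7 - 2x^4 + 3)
Power rule: d/dx(ax^n)=n·a·x^(n-1)
Term by term: 14·x^6-8·x^3

Answer: 14x^6-8x^3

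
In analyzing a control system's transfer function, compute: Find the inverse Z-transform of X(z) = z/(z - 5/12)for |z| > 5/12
Standard pair: z/(z-a) <-> a^n * u[n] for causal signals
With a=5/12: x[n]=(5/12)^n * u[n]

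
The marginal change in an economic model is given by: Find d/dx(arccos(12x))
d/dx[arccos(u)]=-u'/√(1-u²), u=12x, u'=12

Answer: -12/√(1 - 144x²)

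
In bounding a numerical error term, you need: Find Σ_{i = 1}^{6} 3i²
=3·n(n + 1)(2n + 1)/6=3·6·7·13/6=273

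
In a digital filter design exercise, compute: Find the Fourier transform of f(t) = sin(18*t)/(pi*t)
sin(W * t)/(pi * t)=(W/pi) * sinc(W * t/pi) is the impulse response of the ideal low-pass filter with cutoff W (here W=18).
Its Fourier transform is a rectangular function:
F(omega)=1 for |omega| < 18, 0 otherwise

Answer: rect(omega/36) [i.e., 1 for |omega| < 18, 0 otherwise]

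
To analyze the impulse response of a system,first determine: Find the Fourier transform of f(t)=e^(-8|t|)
Using the standard pair: F{e^(-a|t|)}=2a/(a^2+omega^2)
With a=8: F(omega)=16/(64+omega^2)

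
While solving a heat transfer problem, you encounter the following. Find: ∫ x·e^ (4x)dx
Integration by parts: u = x, dv = e^(4x) dx
du = dx, v = e^(4x)/4
= x·e^(4x)/4 - ∫ e^(4x)/4 dx
= x·e^(4x)/4 - e^(4x)/16+C

Answer: e^(4x)(x/4-1/16)+C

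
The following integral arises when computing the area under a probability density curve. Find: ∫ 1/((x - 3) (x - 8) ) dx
Partial fractions: 1/((x-3)(x-8))=A/(x-3) + B/(x-8)
A=-1/5, B=1/5
∫ [-1/5· 1/(x-3) + 1/5· 1/(x-8)] dx
=(1/5)[ln|x-8| - ln|x-3|] + C

Answer: (1/5)·ln|(x-8)/(x-3)| + C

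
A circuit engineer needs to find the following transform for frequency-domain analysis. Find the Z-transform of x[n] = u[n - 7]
Using the time-shift property: Z{u[n-7]}=z^(-7) * z/(z-1)
=z^(-6)/(z-1)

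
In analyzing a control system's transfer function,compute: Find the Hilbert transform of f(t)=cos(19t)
The Hilbert transform shifts each frequency component by -pi/2.
H{cos(wt)}=sin(wt)
With w=19: H{cos(19t)}=sin(19t)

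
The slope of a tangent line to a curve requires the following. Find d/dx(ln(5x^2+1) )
Chain rule: d/dx[ln(u)] = u'/u where u = 5x^2+1
u' = 10x

Answer: (10x)/(5x^2+1)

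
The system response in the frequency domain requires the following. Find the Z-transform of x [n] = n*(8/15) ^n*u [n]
Using the property Z{n * a^n * u[n]} = az/(z-a)^2
With a = 8/15: X(z) = (8/15)z/(z - 8/15)^2, |z| > 8/15

Answer: (8/15)z/(z - 8/15)^2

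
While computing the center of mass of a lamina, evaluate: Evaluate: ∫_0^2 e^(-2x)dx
Antiderivative: (1/(-2))e^(-2x)
Evaluate: (1/(-2))(e^-4-1)

Answer: (e^-4-1)/(-2)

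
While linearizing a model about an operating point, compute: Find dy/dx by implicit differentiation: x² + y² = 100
Differentiate both sides: 2x + 2y·(dy/dx) = 0
Solve: dy/dx = -2x/(2y) = -x/y

Answer: dy/dx = -x/y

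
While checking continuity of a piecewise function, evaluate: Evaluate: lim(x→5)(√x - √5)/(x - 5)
Multiply by conjugate (√x + √5)/(√x + √5):
= (x - 5)/((x - 5)(√x + √5)) = 1/(√x + √5)
As x → 5: 1/(2√5)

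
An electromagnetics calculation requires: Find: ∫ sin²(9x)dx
Using identity sin²(u)=(1 - cos(2u))/2:
∫ (1 - cos(18x))/2 dx=x/2 - sin(18x)/36+C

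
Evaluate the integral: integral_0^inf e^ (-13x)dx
integral_0^inf e^(-13x) dx = [-1/13*e^(-13x)]_0^inf
= 0 - (-1/13) = 1/13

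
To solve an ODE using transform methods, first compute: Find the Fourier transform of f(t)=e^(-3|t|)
Using the standard pair: F{e^(-a|t|)}=2a/(a^2 + omega^2)
With a=3: F(omega)=6/(9 + omega^2)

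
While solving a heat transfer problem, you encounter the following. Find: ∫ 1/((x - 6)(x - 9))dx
Partial fractions: 1/((x-6)(x-9)) = A/(x-6)+B/(x-9)
A = -1/3, B = 1/3
∫ [-1/3· 1/(x-6)+1/3· 1/(x-9)] dx
= (1/3)[ln|x-9| - ln|x-6|]+C

Answer: (1/3)·ln|(x-9)/(x-6)|+C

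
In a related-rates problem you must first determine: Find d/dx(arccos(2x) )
d/dx[arccos(u)]=-u'/√(1-u²), u=2x, u'=2

Answer: -2/√(1 - 4x²)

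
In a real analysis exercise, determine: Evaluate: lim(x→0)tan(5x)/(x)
tan(u) ≈ u for small u:
tan(5x)/(x) ≈ 5x/(x) = 5/1

Answer: 5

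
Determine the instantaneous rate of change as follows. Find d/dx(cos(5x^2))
Chain rule: d/dx[cos(u)]=-sin(u)·u' where u=5x^2
u'=10x

Answer: -10x·sin(5x^2)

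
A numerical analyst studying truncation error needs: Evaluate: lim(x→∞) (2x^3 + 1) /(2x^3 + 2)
Divide numerator and denominator by x^3:
lim (2+1/x^3)/(2+2/x^3) = 1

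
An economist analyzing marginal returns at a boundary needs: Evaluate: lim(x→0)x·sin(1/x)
Squeeze theorem: -|x| ≤ x·sin(1/x) ≤ |x|
Since x → 0 as x → 0, by squeeze theorem the limit is 0

Answer: 0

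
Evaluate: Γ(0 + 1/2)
Γ(1/2) = √π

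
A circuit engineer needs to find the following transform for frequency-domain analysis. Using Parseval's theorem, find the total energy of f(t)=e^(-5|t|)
Parseval's theorem: E = integral |f(t)|^2 dt = (1/2pi) integral |F(omega)|^2 domega
E = integral_{-inf}^{inf} e^(-10|t|) dt = 2*integral_0^inf e^(-10t) dt = 2/(2*5) = 1/5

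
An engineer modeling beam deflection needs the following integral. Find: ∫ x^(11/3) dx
Power rule: ∫ x^(11/3) dx = x^(14/3)/(14/3)+C

Answer: (3/14)·x^(14/3)+C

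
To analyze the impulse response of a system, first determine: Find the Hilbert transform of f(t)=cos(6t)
The Hilbert transform shifts each frequency component by -pi/2.
H{cos(wt)} = sin(wt)
With w = 6: H{cos(6t)} = sin(6t)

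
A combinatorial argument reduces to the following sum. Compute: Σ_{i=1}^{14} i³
Using formula: Σ i^3=[n(n+1)/2]²=[14·15/2]²=11025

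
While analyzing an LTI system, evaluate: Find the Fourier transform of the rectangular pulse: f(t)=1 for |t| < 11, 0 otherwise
F(omega)=integral from -11 to 11 of e^(-j*omega*t) dt
=2*sin(11*omega)/omega=22*sinc(11*omega/pi)

Answer: 2*sin(11*omega)/omega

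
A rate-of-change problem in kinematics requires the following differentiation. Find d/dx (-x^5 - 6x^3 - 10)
Power rule: d/dx(ax^n) = n·a·x^(n-1)
Term by term: -5·x^4-18·x^2

Answer: -5x^4-18x^2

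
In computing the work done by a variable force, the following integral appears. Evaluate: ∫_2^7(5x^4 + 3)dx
Step 1: Find antiderivative F(x) = x^5+3x
Step 2: F(7) - F(2) = 16828 - (38) = 16790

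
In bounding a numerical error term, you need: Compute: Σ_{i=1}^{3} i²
Using formula: Σ i^2 = n(n + 1)(2n + 1)/6 = 3·4·7/6 = 14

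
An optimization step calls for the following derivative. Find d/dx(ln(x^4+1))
Chain rule: d/dx[ln(u)]=u'/u where u=x^4+1
u'=4x^3

Answer: (4x^3)/(x^4+1)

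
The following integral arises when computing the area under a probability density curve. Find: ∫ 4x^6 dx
Using power rule: ∫ 4x^6 dx=4/7 x^7+C=(4/7)x^7+C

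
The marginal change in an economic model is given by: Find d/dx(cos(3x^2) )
Chain rule: d/dx[cos(u)] = -sin(u)·u' where u = 3x^2
u' = 6x

Answer: -6x·sin(3x^2)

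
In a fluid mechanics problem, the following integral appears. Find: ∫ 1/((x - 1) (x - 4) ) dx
Partial fractions: 1/((x-1)(x-4)) = A/(x-1) + B/(x-4)
A = -1/3, B = 1/3
∫ [-1/3· 1/(x-1) + 1/3· 1/(x-4)] dx
= (1/3)[ln|x-4| - ln|x-1|] + C

Answer: (1/3)·ln|(x-4)/(x-1)| + C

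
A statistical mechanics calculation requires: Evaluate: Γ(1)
Γ(n) = (n-1)! for positive integers
Γ(1) = 0! = 1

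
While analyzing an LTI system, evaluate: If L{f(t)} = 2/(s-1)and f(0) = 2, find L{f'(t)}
L{f'(t)} = s·F(s) - f(0) = 2s/(s-1)-2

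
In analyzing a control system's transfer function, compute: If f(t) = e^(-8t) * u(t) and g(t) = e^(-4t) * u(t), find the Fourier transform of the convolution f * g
By the convolution theorem: F{f * g} = F(omega) * G(omega)
F(omega) = 1/(8 + j * omega), G(omega) = 1/(4 + j * omega)
F{f * g} = 1/((8 + j * omega)(4 + j * omega))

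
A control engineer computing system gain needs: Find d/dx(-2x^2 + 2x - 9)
Power rule: d/dx(ax^n) = n·a·x^(n-1)
Term by term: -4·x+2

Answer: -4x+2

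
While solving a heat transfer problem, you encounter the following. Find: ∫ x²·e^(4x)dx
Integration by parts twice:
First: u=x², dv=e^(4x) dx => x²e^(4x)/4 - (2/4)∫ xe^(4x) dx
Second (∫ xe^(4x) dx): xe^(4x)/4 - e^(4x)/16
Combining: e^(4x)(x²/4 - 2x/16 + 2/64) + C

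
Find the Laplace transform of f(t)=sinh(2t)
L{sinh(at)}=a/(s²-a²)
L{sinh(2t)}=2/(s²-4)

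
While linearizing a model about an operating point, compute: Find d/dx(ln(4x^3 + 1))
Chain rule: d/dx[ln(u)] = u'/u where u = 4x^3+1
u' = 12x^2

Answer: (12x^2)/(4x^3+1)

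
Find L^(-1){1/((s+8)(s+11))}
Partial fractions: 1/((s + 8)(s + 11))=A/(s + 8) + B/(s + 11)
Cover-up: A=1/(s + 11)|_{s=-8}=1/3; B=1/(s + 8)|_{s=-11}=-1/3
L^(-1)=(1/3)e^(-8t) - (1/3)e^(-11t)

Answer: (1/3)(e^(-8t) - e^(-11t))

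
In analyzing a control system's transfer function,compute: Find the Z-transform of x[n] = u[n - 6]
Using the time-shift property: Z{u[n-6]}=z^(-6)*z/(z-1)
=z^(-5)/(z-1)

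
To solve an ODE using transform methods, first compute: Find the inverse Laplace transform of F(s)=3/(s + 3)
L^(-1){3/(s-a)}=c·e^(at)
Here a=-3, c=3

Answer: 3e^(-3t)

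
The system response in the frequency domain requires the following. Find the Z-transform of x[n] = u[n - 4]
Using the time-shift property: Z{u[n-4]} = z^(-4) * z/(z-1)
= z^(-3)/(z-1)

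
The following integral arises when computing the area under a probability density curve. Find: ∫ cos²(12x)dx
Using identity cos²(u) = (1 + cos(2u))/2:
∫ (1 + cos(24x))/2 dx = x/2 + sin(24x)/48 + C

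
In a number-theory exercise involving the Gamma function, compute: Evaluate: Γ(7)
Γ(n)=(n-1)! for positive integers
Γ(7)=6!=720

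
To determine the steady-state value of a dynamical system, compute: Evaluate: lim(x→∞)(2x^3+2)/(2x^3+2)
Divide numerator and denominator by x^3:
lim (2 + 2/x^3)/(2 + 2/x^3)=1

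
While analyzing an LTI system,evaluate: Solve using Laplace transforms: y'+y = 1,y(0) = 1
Take L of both sides: sY(s) - 1 + Y(s)=1/s
Y(s)(s + 1)=1/s + 1
Y(s)=1/(s(s + 1)) + 1/(s + 1)
Partial fractions: 1/(s(s + 1))=1/s - 1/(s + 1)
So Y(s)=1/s
Inverse transform (L^(-1){1/s}=1, L^(-1){1/(s + 1)}=e^(-t)):

Answer: y(t)=1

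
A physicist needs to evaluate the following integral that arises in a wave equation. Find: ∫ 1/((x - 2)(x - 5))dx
Partial fractions: 1/((x-2)(x-5))=A/(x-2) + B/(x-5)
A=-1/3, B=1/3
∫ [-1/3· 1/(x-2) + 1/3· 1/(x-5)] dx
=(1/3)[ln|x-5| - ln|x-2|] + C

Answer: (1/3)·ln|(x-5)/(x-2)| + C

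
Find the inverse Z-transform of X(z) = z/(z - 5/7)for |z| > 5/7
Standard pair: z/(z-a) <-> a^n*u[n] for causal signals
With a = 5/7: x[n] = (5/7)^n*u[n]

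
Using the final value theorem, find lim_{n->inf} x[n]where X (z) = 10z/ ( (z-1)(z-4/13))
Final value theorem: lim x[n]=lim_{z->1} (z-1)*X(z)
(z-1)*X(z)=10z/(z-4/13)
As z->1: 10/(1 - 4/13)=10/(9/13)=130/9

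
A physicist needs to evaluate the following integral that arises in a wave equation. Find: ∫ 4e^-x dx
Since d/dx[e^-x]=- e^-x, we get -4e^-x+C

Answer: -4e^-x+C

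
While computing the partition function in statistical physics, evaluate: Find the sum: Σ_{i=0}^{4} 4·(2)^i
Geometric series: S = a(1 - r^n)/(1 - r)
a = 4, r = 2, n = 5
S = 4(1-32)/-1 = 124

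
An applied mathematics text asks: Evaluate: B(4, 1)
B(x,y) = Γ(x)Γ(y)/Γ(x+y) = (x-1)!(y-1)!/(x+y-1)!
B(4,1) = 3!·0!/4! = 1/4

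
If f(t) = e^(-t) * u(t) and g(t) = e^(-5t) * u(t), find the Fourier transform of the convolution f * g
By the convolution theorem: F{f*g}=F(omega)*G(omega)
F(omega)=1/(1+j*omega), G(omega)=1/(5+j*omega)
F{f*g}=1/((1+j*omega)(5+j*omega))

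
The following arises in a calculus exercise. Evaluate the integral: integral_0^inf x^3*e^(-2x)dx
This is a Gamma integral. Substitute u=2x (du=2 dx):
integral_0^inf x^3 * e^(-2x) dx=(1/2^4) integral_0^inf u^3 * e^(-u) du
=Gamma(4)/2^4=3!/2^4=6/16

Answer: 3/8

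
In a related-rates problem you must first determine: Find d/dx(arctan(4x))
d/dx[arctan(u)] = u'/(1+u²), u = 4x, u' = 4

Answer: 4/(1+16x²)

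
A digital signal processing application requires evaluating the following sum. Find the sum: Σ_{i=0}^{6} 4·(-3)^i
Geometric series: S = a(1 - r^n)/(1 - r)
a = 4, r = -3, n = 7
S = 4(1 + 2187)/4 = 2188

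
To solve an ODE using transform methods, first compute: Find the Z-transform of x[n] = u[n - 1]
Using the time-shift property: Z{u[n-1]} = z^(-1) * z/(z-1)
= z^(0)/(z-1)

Answer: 1/(z-1)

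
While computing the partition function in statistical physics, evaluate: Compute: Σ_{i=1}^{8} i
Using formula: Σ i^1 = n(n + 1)/2 = 8·9/2 = 36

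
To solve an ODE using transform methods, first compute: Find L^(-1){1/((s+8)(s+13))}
Partial fractions: 1/((s+8)(s+13)) = A/(s+8)+B/(s+13)
Cover-up: A = 1/(s+13)|_{s = -8} = 1/5; B = 1/(s+8)|_{s = -13} = -1/5
L^(-1) = (1/5)e^(-8t) - (1/5)e^(-13t)

Answer: (1/5)(e^(-8t) - e^(-13t))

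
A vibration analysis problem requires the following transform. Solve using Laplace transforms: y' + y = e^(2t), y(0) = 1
Take L: sY - 1 + Y=1/(s-2)
Y(s + 1)=1/(s-2) + 1
Y=1/((s-2)(s + 1)) + 1/(s + 1)
Partial fractions: 1/((s-2)(s + 1))=(1/3)/(s-2) - (1/3)/(s + 1)
So Y=(1/3)/(s-2) + (2/3)/(s + 1)
Inverse Laplace transform (L^(-1){1/(s-2)}=e^(2t), L^(-1){1/(s + 1)}=e^(-t)):

Answer: y(t)=(1/3)·e^(2t) + (2/3)·e^(-t)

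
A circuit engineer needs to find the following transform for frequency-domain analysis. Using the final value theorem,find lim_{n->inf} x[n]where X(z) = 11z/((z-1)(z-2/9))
Final value theorem: lim x[n] = lim_{z->1} (z-1) * X(z)
(z-1) * X(z) = 11z/(z-2/9)
As z->1: 11/(1 - 2/9) = 11/(7/9) = 99/7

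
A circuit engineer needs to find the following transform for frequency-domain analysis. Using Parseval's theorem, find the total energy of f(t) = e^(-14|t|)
Parseval's theorem: E = integral |f(t)|^2 dt = (1/2pi) integral |F(omega)|^2 domega
E = integral_{-inf}^{inf} e^(-28|t|) dt = 2*integral_0^inf e^(-28t) dt = 2/(2*14) = 1/14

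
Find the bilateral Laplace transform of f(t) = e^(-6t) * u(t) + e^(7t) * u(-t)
For e^(-6t) * u(t): L = 1/(s + 6), Re(s) > -6
For e^(7t) * u(-t): L = -1/(s-7), Re(s) < 7
Combined: F(s) = 1/(s + 6) - 1/(s-7), -6 < Re(s) < 7

Answer: 1/(s + 6) - 1/(s-7), ROC: -6 < Re(s) < 7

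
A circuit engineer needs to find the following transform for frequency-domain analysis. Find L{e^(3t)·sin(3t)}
First shifting: L{e^(at)f(t)}=F(s-a)
L{sin(3t)}=3/(s² + 9)
Shift: 3/((s-3)² + 9)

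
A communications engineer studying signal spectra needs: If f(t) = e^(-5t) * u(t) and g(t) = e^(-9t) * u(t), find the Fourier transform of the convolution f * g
By the convolution theorem: F{f * g} = F(omega) * G(omega)
F(omega) = 1/(5 + j * omega), G(omega) = 1/(9 + j * omega)
F{f * g} = 1/((5 + j * omega)(9 + j * omega))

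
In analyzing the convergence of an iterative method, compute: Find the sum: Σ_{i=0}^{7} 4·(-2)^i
Geometric series: S=a(1 - r^n)/(1 - r)
a=4, r=-2, n=8
S=4(1-256)/3=-340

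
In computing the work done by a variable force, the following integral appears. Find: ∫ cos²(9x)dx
Using identity cos²(u) = (1+cos(2u))/2:
∫ (1+cos(18x))/2 dx = x/2+sin(18x)/36+C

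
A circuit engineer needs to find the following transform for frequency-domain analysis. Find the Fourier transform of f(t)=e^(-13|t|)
Using the standard pair: F{e^(-a|t|)}=2a/(a^2+omega^2)
With a=13: F(omega)=26/(169+omega^2)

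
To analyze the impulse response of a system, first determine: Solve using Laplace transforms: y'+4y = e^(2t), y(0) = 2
Take L: sY - 2 + 4Y = 1/(s-2)
Y(s + 4) = 1/(s-2) + 2
Y = 1/((s-2)(s + 4)) + 2/(s + 4)
Partial fractions: 1/((s-2)(s + 4)) = (1/6)/(s-2) - (1/6)/(s + 4)
So Y = (1/6)/(s-2) + (11/6)/(s + 4)
Inverse Laplace transform (L^(-1){1/(s-2)} = e^(2t), L^(-1){1/(s + 4)} = e^(-4t)):

Answer: y(t) = (1/6)·e^(2t) + (11/6)·e^(-4t)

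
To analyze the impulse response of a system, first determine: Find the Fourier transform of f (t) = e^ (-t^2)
The Fourier transform of a Gaussian e^(-t^2) is sqrt(pi)*e^(-omega^2/4).
With a = 1: F(omega) = sqrt(pi)*e^(-omega^2/4)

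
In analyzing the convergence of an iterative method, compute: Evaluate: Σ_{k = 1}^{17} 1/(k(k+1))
Partial fractions: 1/(k(k + 1))=1/k - 1/(k + 1)
Telescoping sum: 1(1 - 1/18)=1·17/18

Answer: 17/18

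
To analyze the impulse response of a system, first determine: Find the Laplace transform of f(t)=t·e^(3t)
L{t·e^(at)} = 1/(s-a)²
L{t·e^(3t)} = 1/(s-3)²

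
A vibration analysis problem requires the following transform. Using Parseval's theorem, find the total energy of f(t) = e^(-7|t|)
Parseval's theorem: E = integral |f(t)|^2 dt = (1/2pi) integral |F(omega)|^2 domega
E = integral_{-inf}^{inf} e^(-14|t|) dt = 2*integral_0^inf e^(-14t) dt = 2/(2*7) = 1/7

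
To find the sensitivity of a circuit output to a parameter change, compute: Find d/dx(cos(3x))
Chain rule: d/dx[cos(u)]=-sin(u)·u' where u=3x
u'=3

Answer: -3·sin(3x)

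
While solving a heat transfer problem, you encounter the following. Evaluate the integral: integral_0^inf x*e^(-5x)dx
This is a Gamma integral. Substitute u = 5x (du = 5 dx):
integral_0^inf x * e^(-5x) dx = (1/5^2) integral_0^inf u^1 * e^(-u) du
= Gamma(2)/5^2 = 1!/5^2 = 1/25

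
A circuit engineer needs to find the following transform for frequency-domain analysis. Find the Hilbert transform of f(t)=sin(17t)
The Hilbert transform shifts each frequency component by -pi/2.
H{sin(wt)} = -cos(wt)
With w = 17: H{sin(17t)} = -cos(17t)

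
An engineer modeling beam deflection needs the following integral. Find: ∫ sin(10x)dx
Using substitution u=10x: ∫ sin(u) du/10=-cos(u)/10+C

Answer: (-1/10)cos(10x)+C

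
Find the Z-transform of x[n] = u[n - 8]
Using the time-shift property: Z{u[n-8]}=z^(-8) * z/(z-1)
=z^(-7)/(z-1)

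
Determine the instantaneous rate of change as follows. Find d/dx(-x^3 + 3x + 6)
Power rule: d/dx(ax^n) = n·a·x^(n-1)
Term by term: -3·x^2+3

Answer: -3x^2+3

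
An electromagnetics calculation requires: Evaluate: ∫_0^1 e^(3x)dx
Antiderivative: (1/3)e^(3x)
Evaluate: (1/3)(e^3-1)

Answer: (e^3-1)/3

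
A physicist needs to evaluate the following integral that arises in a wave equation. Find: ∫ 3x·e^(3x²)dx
Let u=3x², du=6x dx
∫ (1/2)e^u du=e^u/2 + C

Answer: e^(3x²)/2 + C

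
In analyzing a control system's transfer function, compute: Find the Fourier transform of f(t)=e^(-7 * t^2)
The Fourier transform of a Gaussian e^(-a*t^2) is sqrt(pi/a)*e^(-omega^2/(4a)).
With a=7: F(omega)=sqrt(pi/7)*e^(-omega^2/28)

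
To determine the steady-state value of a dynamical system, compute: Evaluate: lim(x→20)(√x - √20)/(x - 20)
Multiply by conjugate (√x + √20)/(√x + √20):
=(x - 20)/((x - 20)(√x + √20))=1/(√x + √20)
As x → 20: 1/(2√20)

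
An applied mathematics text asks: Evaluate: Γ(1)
Γ(n)=(n-1)! for positive integers
Γ(1)=0!=1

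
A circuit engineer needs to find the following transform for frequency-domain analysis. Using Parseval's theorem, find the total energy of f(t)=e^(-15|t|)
Parseval's theorem: E = integral |f(t)|^2 dt = (1/2pi) integral |F(omega)|^2 domega
E = integral_{-inf}^{inf} e^(-30|t|) dt = 2*integral_0^inf e^(-30t) dt = 2/(2*15) = 1/15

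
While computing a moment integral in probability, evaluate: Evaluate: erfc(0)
erfc(x)=1 - erf(x); erfc(0)=1 - erf(0)=1-0=1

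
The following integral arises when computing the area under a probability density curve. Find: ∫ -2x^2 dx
Using power rule: ∫ -2x^2 dx = -2/3 x^3 + C = (-2/3)x^3 + C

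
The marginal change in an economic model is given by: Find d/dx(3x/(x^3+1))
Quotient rule: (f/g)' = (f'g - fg')/g²
f = 3x, f' = 3
g = x^3+1, g' = 3x^2

Answer: (3·(x^3+1)-9x^3)/(x^3+1)²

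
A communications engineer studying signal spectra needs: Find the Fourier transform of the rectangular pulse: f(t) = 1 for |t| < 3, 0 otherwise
F(omega) = integral from -3 to 3 of e^(-j*omega*t) dt
= 2*sin(3*omega)/omega = 6*sinc(3*omega/pi)

Answer: 2*sin(3*omega)/omega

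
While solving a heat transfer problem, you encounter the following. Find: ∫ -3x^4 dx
Using power rule: ∫ -3x^4 dx = -3/5 x^5+C = (-3/5)x^5+C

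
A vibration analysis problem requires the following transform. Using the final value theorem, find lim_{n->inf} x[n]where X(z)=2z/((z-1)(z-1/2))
Final value theorem: lim x[n] = lim_{z->1} (z-1) * X(z)
(z-1) * X(z) = 2z/(z-1/2)
As z->1: 2/(1 - 1/2) = 2/(1/2) = 4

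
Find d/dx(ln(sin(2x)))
Chain rule: d/dx[ln(u)] = u'/u where u = sin(2x)
u' = 2cos(2x)

Answer: (2cos(2x))/(sin(2x))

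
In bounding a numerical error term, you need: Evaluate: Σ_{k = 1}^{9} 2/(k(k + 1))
Partial fractions: 2/(k(k + 1))=2/k - 2/(k + 1)
Telescoping sum: 2(1 - 1/10)=2·9/10

Answer: 9/5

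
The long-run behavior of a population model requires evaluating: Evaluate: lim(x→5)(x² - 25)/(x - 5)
Factor: (x² - 25) = (x-5)(x+5)
Cancel (x-5): lim(x→5) (x+5) = 10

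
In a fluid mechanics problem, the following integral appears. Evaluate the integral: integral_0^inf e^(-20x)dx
integral_0^inf e^(-20x) dx=[-1/20 * e^(-20x)]_0^inf
=0 - (-1/20)=1/20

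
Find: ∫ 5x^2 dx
Using power rule: ∫ 5x^2 dx=5/3 x^3+C=(5/3)x^3+C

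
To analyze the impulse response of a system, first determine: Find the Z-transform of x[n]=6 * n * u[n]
Z{n * u[n]}=z/(z-1)^2
By linearity: Z{6 * n * u[n]}=6z/(z-1)^2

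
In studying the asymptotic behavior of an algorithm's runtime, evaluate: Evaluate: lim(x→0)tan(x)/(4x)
tan(u) ≈ u for small u:
tan(x)/(4x) ≈ x/(4x) = 1/4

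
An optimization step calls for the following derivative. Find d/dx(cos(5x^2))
Chain rule: d/dx[cos(u)] = -sin(u)·u' where u = 5x^2
u' = 10x

Answer: -10x·sin(5x^2)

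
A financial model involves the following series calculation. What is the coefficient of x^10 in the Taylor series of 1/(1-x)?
1/(1-x)=Σ x^n for |x|<1
All coefficients are 1

Answer: 1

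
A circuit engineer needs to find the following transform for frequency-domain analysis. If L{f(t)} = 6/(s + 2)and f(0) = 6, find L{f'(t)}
L{f'(t)} = s·F(s) - f(0) = 6s/(s + 2) - 6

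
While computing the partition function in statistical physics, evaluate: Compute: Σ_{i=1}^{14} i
Using formula: Σ i^1=n(n+1)/2=14·15/2=105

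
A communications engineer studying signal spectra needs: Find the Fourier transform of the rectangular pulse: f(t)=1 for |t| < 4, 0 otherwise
F(omega) = integral from -4 to 4 of e^(-j*omega*t) dt
= 2*sin(4*omega)/omega = 8*sinc(4*omega/pi)

Answer: 2*sin(4*omega)/omega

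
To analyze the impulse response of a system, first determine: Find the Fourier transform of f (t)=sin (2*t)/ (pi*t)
sin(W * t)/(pi * t)=(W/pi) * sinc(W * t/pi) is the impulse response of the ideal low-pass filter with cutoff W (here W=2).
Its Fourier transform is a rectangular function:
F(omega)=1 for |omega| < 2, 0 otherwise

Answer: rect(omega/4) [i.e., 1 for |omega| < 2, 0 otherwise]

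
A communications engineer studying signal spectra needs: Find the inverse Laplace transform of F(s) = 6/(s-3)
L^(-1){6/(s-a)}=c·e^(at)
Here a=3, c=6

Answer: 6e^(3t)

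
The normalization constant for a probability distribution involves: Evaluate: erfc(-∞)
erfc(x)=1 - erf(x); erfc(-∞)=1 - erf(-∞)=1 - (-1)=2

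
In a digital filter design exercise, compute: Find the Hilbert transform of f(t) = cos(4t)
The Hilbert transform shifts each frequency component by -pi/2.
H{cos(wt)}=sin(wt)
With w=4: H{cos(4t)}=sin(4t)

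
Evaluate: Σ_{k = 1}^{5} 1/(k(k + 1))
Partial fractions: 1/(k(k + 1)) = 1/k - 1/(k + 1)
Telescoping sum: 1(1 - 1/6) = 1·5/6

Answer: 5/6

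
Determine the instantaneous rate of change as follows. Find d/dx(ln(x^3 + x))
Chain rule: d/dx[ln(u)] = u'/u where u = x^3+x
u' = 3x^2+1

Answer: (3x^2+1)/(x^3+x)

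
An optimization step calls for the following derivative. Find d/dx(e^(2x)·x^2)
Product rule: (fg)'=f'g + fg'
f=e^(2x), f'=2·e^(2x)
g=x^2, g'=2x

Answer: 2·e^(2x)·x^2 + 2·e^(2x)·x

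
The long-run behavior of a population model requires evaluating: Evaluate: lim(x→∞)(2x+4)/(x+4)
Divide numerator and denominator by x:
lim (2+4/x)/(1+4/x)=2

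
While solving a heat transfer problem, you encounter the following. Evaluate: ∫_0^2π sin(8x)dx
Antiderivative: -cos(8x)/8
Evaluate at bounds: [-cos(8·2π)/8] - [-cos(8·0)/8]
=(-(1)+(1))/8=0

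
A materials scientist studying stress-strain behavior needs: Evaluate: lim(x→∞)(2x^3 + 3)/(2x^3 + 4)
Divide numerator and denominator by x^3:
lim (2 + 3/x^3)/(2 + 4/x^3)=1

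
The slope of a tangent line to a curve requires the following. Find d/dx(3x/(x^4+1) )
Quotient rule: (f/g)' = (f'g - fg')/g²
f = 3x, f' = 3
g = x^4 + 1, g' = 4x^3

Answer: (3·(x^4 + 1) - 12x^4)/(x^4 + 1)²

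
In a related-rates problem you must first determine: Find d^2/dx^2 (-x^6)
Apply power rule 2 times:
d^1: -6x^5
d^2: -30x^4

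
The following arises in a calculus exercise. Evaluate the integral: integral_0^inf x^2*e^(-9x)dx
This is a Gamma integral. Substitute u=9x (du=9 dx):
integral_0^inf x^2 * e^(-9x) dx=(1/9^3) integral_0^inf u^2 * e^(-u) du
=Gamma(3)/9^3=2!/9^3=2/729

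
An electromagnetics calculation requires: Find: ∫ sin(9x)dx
Using substitution u = 9x: ∫ sin(u) du/9 = -cos(u)/9+C

Answer: (-1/9)cos(9x)+C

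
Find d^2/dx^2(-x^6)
Apply power rule 2 times:
d^1: -6x^5
d^2: -30x^4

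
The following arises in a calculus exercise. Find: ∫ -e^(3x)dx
Since d/dx[e^(3x)] = 3e^(3x), we get -1/3 e^(3x)+C

Answer: (-1/3)e^(3x)+C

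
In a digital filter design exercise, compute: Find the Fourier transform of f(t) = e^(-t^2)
The Fourier transform of a Gaussian e^(-t^2) is sqrt(pi)*e^(-omega^2/4).
With a=1: F(omega)=sqrt(pi)*e^(-omega^2/4)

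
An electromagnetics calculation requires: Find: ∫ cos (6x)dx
Using substitution u = 6x: ∫ cos(u) du/6 = sin(u)/6+C

Answer: (1/6)sin(6x)+C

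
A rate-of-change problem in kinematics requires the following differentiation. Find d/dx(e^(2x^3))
Chain rule: d/dx[e^u] = e^u · u' where u = 2x^3
u' = 6x^2

Answer: 6x^2·e^(2x^3)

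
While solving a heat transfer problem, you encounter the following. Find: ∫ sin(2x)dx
Using substitution u=2x: ∫ sin(u) du/2=-cos(u)/2+C

Answer: (-1/2)cos(2x)+C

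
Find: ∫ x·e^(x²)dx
Let u = x², du = 2x dx
∫ (1/2)e^u du = e^u/2+C

Answer: e^(x²)/2+C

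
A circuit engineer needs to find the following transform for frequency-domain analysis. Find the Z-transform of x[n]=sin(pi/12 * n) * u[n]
Z{sin(w0*n)*u[n]}=z*sin(w0)/(z^2 - 2z*cos(w0) + 1)
With w0=pi/12: X(z)=z*sin(pi/12)/(z^2 - 2z*cos(pi/12) + 1)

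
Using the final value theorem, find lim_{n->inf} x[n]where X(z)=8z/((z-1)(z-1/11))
Final value theorem: lim x[n] = lim_{z->1} (z-1) * X(z)
(z-1) * X(z) = 8z/(z-1/11)
As z->1: 8/(1-1/11) = 8/(10/11) = 44/5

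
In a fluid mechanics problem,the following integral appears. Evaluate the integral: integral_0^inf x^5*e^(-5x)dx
This is a Gamma integral. Substitute u = 5x (du = 5 dx):
integral_0^inf x^5*e^(-5x) dx = (1/5^6) integral_0^inf u^5*e^(-u) du
= Gamma(6)/5^6 = 5!/5^6 = 120/15625

Answer: 24/3125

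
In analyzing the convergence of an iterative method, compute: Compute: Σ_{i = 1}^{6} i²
Using formula: Σ i^2=n(n+1)(2n+1)/6=6·7·13/6=91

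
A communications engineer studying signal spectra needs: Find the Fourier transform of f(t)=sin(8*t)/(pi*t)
sin(W * t)/(pi * t)=(W/pi) * sinc(W * t/pi) is the impulse response of the ideal low-pass filter with cutoff W (here W=8).
Its Fourier transform is a rectangular function:
F(omega)=1 for |omega| < 8, 0 otherwise

Answer: rect(omega/16) [i.e., 1 for |omega| < 8, 0 otherwise]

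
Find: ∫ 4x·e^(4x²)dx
Let u = 4x², du = 8x dx
∫ (1/2)e^u du = e^u/2+C

Answer: e^(4x²)/2+C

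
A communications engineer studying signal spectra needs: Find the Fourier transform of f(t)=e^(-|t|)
Using the standard pair: F{e^(-a|t|)}=2a/(a^2+omega^2)
With a=1: F(omega)=2/(1+omega^2)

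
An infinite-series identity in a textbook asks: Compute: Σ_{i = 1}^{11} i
Using formula: Σ i^1=n(n + 1)/2=11·12/2=66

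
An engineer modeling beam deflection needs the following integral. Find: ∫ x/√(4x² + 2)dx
Let u=4x² + 2, du=8x dx
∫ (1/8)·u^(-1/2) du=√u/4 + C

Answer: √(4x² + 2)/4 + C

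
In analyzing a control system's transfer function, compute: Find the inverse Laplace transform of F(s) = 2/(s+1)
L^(-1){2/(s-a)}=c·e^(at)
Here a=-1, c=2

Answer: 2e^(-t)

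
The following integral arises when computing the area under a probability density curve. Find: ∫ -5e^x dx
Since d/dx[e^x]=+e^x, we get -5e^x+C

Answer: -5e^x+C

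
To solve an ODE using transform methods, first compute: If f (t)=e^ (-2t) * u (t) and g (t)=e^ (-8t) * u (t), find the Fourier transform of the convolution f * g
By the convolution theorem: F{f * g} = F(omega) * G(omega)
F(omega) = 1/(2 + j * omega), G(omega) = 1/(8 + j * omega)
F{f * g} = 1/((2 + j * omega)(8 + j * omega))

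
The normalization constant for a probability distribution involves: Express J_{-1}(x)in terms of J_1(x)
For integer n: J_{-n}(x) = (-1)^n J_n(x)
With n = 1: J_{-1}(x) = (-1)^1 J_1(x) = -J_1(x)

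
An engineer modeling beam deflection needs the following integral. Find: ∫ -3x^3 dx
Using power rule: ∫ -3x^3 dx = -3/4 x^4+C = (-3/4)x^4+C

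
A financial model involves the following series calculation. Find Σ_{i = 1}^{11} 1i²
= 1·n(n+1)(2n+1)/6 = 1·11·12·23/6 = 506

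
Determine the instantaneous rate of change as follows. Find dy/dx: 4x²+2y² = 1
Differentiate: 8x+4y·(dy/dx) = 0
dy/dx = -8x/(4y) = -2·(x/y)

Answer: dy/dx = -2·(x/y)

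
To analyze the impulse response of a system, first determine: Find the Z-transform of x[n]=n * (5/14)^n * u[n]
Using the property Z{n*a^n*u[n]} = az/(z-a)^2
With a = 5/14: X(z) = (5/14)z/(z - 5/14)^2, |z| > 5/14

Answer: (5/14)z/(z - 5/14)^2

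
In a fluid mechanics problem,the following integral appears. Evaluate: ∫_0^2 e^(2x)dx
Antiderivative: (1/2)e^(2x)
Evaluate: (1/2)(e^4 - 1)

Answer: (e^4 - 1)/2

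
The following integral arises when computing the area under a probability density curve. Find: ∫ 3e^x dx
Since d/dx[e^x]=+ e^x, we get 3e^x + C

Answer: 3e^x + C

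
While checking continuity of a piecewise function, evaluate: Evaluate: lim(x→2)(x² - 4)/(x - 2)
Factor: (x² - 4) = (x-2)(x+2)
Cancel (x-2): lim(x→2) (x+2) = 4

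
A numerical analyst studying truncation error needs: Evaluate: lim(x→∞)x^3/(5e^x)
Apply L'Hôpital 3 times (∞/∞ each time):
Eventually get 3!/(5e^x) → 0

Answer: 0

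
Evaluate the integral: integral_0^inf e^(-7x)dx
integral_0^inf e^(-7x) dx = [-1/7 * e^(-7x)]_0^inf
= 0 - (-1/7) = 1/7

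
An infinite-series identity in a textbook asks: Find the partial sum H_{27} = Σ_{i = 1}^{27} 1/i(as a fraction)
H_27 = 1 + 1/2 + 1/3 + ... + 1/27
= 312536252003/80313433200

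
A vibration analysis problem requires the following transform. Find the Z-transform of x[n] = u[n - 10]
Using the time-shift property: Z{u[n-10]}=z^(-10)*z/(z-1)
=z^(-9)/(z-1)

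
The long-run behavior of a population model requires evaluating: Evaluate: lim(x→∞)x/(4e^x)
Apply L'Hôpital 1 times (∞/∞ each time):
Eventually get 1!/(4e^x) → 0

Answer: 0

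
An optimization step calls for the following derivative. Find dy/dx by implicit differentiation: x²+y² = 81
Differentiate both sides: 2x + 2y·(dy/dx) = 0
Solve: dy/dx = -2x/(2y) = -x/y

Answer: dy/dx = -x/y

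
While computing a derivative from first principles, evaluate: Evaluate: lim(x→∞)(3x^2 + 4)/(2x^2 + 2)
Divide numerator and denominator by x^2:
lim (3+4/x^2)/(2+2/x^2) = 3/2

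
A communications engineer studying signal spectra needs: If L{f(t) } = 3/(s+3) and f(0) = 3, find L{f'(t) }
L{f'(t)}=s·F(s) - f(0)=3s/(s + 3) - 3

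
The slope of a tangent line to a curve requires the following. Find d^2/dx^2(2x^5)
Apply power rule 2 times:
d^1: 10x^4
d^2: 40x^3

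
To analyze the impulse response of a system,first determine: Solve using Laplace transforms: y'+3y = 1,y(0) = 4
Take L of both sides: sY(s)-4+3Y(s) = 1/s
Y(s)(s+3) = 1/s+4
Y(s) = 1/(s(s+3))+4/(s+3)
Partial fractions: 1/(s(s+3)) = (1/3)/s - (1/3)/(s+3)
So Y(s) = (1/3)/s+(11/3)/(s+3)
Inverse transform (L^(-1){1/s} = 1, L^(-1){1/(s+3)} = e^(-3t)):

Answer: y(t) = 1/3+(11/3)·e^(-3t)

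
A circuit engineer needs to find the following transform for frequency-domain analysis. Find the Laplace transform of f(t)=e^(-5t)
L{e^(at)} = 1/(s-a)
L{e^(-5t)} = 1/(s+5)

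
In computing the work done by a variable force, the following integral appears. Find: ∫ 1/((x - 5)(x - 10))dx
Partial fractions: 1/((x-5)(x-10)) = A/(x-5)+B/(x-10)
A = -1/5, B = 1/5
∫ [-1/5· 1/(x-5)+1/5· 1/(x-10)] dx
= (1/5)[ln|x-10| - ln|x-5|]+C

Answer: (1/5)·ln|(x-10)/(x-5)|+C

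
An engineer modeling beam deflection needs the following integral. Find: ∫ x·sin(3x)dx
By parts: u=x, dv=sin(3x) dx
du=dx, v=-cos(3x)/3
=-x·cos(3x)/3+sin(3x)/3²+C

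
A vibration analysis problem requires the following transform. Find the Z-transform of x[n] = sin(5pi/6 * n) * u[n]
Z{sin(w0*n)*u[n]} = z*sin(w0)/(z^2-2z*cos(w0)+1)
With w0 = 5pi/6: X(z) = z*sin(5pi/6)/(z^2-2z*cos(5pi/6)+1)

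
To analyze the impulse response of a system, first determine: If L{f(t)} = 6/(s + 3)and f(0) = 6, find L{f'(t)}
L{f'(t)}=s·F(s) - f(0)=6s/(s + 3) - 6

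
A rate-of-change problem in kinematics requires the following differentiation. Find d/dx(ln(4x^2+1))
Chain rule: d/dx[ln(u)]=u'/u where u=4x^2+1
u'=8x

Answer: (8x)/(4x^2+1)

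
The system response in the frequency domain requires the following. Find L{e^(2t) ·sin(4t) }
First shifting: L{e^(at)f(t)} = F(s-a)
L{sin(4t)} = 4/(s²+16)
Shift: 4/((s-2)²+16)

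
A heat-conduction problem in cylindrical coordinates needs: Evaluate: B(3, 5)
B(x,y)=Γ(x)Γ(y)/Γ(x + y)=(x-1)!(y-1)!/(x + y-1)!
B(3,5)=2!·4!/7!=1/105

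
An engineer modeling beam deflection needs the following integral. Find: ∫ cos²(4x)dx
Using identity cos²(u) = (1+cos(2u))/2:
∫ (1+cos(8x))/2 dx = x/2+sin(8x)/16+C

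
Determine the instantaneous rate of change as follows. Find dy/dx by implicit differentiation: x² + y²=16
Differentiate both sides: 2x + 2y·(dy/dx)=0
Solve: dy/dx=-2x/(2y)=-x/y

Answer: dy/dx=-x/y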